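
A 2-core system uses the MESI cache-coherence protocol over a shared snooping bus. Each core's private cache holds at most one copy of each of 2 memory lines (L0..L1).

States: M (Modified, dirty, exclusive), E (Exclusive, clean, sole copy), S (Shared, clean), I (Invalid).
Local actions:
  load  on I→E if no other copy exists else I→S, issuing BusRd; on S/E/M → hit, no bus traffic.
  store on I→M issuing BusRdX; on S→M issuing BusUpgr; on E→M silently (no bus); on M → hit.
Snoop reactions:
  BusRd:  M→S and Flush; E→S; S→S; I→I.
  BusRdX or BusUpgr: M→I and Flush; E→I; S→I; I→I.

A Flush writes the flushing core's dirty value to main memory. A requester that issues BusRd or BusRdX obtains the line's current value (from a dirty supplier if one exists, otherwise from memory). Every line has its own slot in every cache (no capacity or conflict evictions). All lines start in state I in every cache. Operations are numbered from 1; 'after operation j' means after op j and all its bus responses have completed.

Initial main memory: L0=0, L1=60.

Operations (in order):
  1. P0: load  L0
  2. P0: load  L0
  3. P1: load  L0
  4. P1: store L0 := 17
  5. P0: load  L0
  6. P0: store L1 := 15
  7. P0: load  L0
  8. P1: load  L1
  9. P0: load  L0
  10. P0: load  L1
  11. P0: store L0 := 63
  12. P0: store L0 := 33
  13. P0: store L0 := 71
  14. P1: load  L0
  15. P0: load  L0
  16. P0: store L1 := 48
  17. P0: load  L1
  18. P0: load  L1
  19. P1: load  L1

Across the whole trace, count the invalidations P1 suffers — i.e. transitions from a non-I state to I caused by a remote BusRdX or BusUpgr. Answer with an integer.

invalidations = 2

  op1 P0: load  L0 → E/I on L0; bus BusRd; mem=0
  op2 P0: load  L0 → E/I on L0; bus (none); mem=0
  op3 P1: load  L0 → S/S on L0; bus BusRd; mem=0
  op4 P1: store L0 := 17 → I/M on L0; bus BusUpgr; mem=0
  op5 P0: load  L0 → S/S on L0; bus BusRd Flush; mem=17
  op6 P0: store L1 := 15 → M/I on L1; bus BusRdX; mem=60
  op7 P0: load  L0 → S/S on L0; bus (none); mem=17
  op8 P1: load  L1 → S/S on L1; bus BusRd Flush; mem=15
  op9 P0: load  L0 → S/S on L0; bus (none); mem=17
  op10 P0: load  L1 → S/S on L1; bus (none); mem=15
  op11 P0: store L0 := 63 → M/I on L0; bus BusUpgr; mem=17
  op12 P0: store L0 := 33 → M/I on L0; bus (none); mem=17
  op13 P0: store L0 := 71 → M/I on L0; bus (none); mem=17
  op14 P1: load  L0 → S/S on L0; bus BusRd Flush; mem=71
  op15 P0: load  L0 → S/S on L0; bus (none); mem=71
  op16 P0: store L1 := 48 → M/I on L1; bus BusUpgr; mem=15
  op17 P0: load  L1 → M/I on L1; bus (none); mem=15
  op18 P0: load  L1 → M/I on L1; bus (none); mem=15
  op19 P1: load  L1 → S/S on L1; bus BusRd Flush; mem=48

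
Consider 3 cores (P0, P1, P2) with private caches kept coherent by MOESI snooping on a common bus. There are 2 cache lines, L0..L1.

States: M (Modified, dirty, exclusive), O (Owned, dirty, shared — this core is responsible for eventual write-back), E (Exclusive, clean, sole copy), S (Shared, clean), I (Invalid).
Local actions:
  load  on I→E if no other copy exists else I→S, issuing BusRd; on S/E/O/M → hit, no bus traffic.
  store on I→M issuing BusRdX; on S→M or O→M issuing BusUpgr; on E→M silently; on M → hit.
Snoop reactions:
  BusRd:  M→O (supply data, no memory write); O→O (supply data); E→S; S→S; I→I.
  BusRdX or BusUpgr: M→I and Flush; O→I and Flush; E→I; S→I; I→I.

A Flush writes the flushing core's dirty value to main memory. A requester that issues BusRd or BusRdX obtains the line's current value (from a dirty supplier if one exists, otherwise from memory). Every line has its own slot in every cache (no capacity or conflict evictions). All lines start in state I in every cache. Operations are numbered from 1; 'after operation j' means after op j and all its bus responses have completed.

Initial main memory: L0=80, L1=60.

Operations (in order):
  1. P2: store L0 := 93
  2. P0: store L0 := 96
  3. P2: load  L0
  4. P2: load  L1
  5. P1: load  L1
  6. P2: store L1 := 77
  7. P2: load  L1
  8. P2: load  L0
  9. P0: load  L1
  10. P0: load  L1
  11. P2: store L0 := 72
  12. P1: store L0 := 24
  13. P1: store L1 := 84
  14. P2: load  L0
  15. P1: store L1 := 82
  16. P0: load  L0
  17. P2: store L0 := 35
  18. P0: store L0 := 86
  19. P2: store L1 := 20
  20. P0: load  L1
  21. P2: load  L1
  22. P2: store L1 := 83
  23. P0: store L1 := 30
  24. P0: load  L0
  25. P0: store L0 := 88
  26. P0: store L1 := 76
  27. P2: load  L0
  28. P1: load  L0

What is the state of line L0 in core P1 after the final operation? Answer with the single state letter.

  op1 P2: store L0 := 93 → I/I/M on L0; bus BusRdX; mem=80
  op2 P0: store L0 := 96 → M/I/I on L0; bus BusRdX Flush; mem=93
  op3 P2: load  L0 → O/I/S on L0; bus BusRd; mem=93
  op4 P2: load  L1 → I/I/E on L1; bus BusRd; mem=60
  op5 P1: load  L1 → I/S/S on L1; bus BusRd; mem=60
  op6 P2: store L1 := 77 → I/I/M on L1; bus BusUpgr; mem=60
  op7 P2: load  L1 → I/I/M on L1; bus (none); mem=60
  op8 P2: load  L0 → O/I/S on L0; bus (none); mem=93
  op9 P0: load  L1 → S/I/O on L1; bus BusRd; mem=60
  op10 P0: load  L1 → S/I/O on L1; bus (none); mem=60
  op11 P2: store L0 := 72 → I/I/M on L0; bus BusUpgr Flush; mem=96
  op12 P1: store L0 := 24 → I/M/I on L0; bus BusRdX Flush; mem=72
  op13 P1: store L1 := 84 → I/M/I on L1; bus BusRdX Flush; mem=77
  op14 P2: load  L0 → I/O/S on L0; bus BusRd; mem=72
  op15 P1: store L1 := 82 → I/M/I on L1; bus (none); mem=77
  op16 P0: load  L0 → S/O/S on L0; bus BusRd; mem=72
  op17 P2: store L0 := 35 → I/I/M on L0; bus BusUpgr Flush; mem=24
  op18 P0: store L0 := 86 → M/I/I on L0; bus BusRdX Flush; mem=35
  op19 P2: store L1 := 20 → I/I/M on L1; bus BusRdX Flush; mem=82
  op20 P0: load  L1 → S/I/O on L1; bus BusRd; mem=82
  op21 P2: load  L1 → S/I/O on L1; bus (none); mem=82
  op22 P2: store L1 := 83 → I/I/M on L1; bus BusUpgr; mem=82
  op23 P0: store L1 := 30 → M/I/I on L1; bus BusRdX Flush; mem=83
  op24 P0: load  L0 → M/I/I on L0; bus (none); mem=35
  op25 P0: store L0 := 88 → M/I/I on L0; bus (none); mem=35
  op26 P0: store L1 := 76 → M/I/I on L1; bus (none); mem=83
  op27 P2: load  L0 → O/I/S on L0; bus BusRd; mem=35
  op28 P1: load  L0 → O/S/S on L0; bus BusRd; mem=35

state = S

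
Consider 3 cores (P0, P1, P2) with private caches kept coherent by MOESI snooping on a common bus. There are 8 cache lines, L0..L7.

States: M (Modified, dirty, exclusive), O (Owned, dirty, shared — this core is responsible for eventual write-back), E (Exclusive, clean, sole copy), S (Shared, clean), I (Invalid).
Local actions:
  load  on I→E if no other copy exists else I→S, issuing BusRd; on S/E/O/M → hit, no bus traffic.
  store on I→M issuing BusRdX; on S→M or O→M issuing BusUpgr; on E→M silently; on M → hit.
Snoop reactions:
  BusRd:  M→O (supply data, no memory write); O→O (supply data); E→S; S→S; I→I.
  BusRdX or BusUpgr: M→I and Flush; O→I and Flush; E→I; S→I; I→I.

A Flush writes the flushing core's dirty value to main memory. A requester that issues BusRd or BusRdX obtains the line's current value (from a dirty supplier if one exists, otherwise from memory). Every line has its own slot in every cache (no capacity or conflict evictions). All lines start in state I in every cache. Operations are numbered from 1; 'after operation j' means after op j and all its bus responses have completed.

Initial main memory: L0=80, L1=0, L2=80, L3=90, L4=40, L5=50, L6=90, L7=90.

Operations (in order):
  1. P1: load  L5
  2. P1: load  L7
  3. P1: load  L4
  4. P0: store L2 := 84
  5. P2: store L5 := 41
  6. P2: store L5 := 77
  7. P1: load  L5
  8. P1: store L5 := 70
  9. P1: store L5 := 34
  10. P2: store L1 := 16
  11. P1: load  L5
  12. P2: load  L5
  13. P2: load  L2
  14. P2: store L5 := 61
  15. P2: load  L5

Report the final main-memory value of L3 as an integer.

memory[L3] = 90

  op1 P1: load  L5 → I/E/I on L5; bus BusRd; mem=50
  op2 P1: load  L7 → I/E/I on L7; bus BusRd; mem=90
  op3 P1: load  L4 → I/E/I on L4; bus BusRd; mem=40
  op4 P0: store L2 := 84 → M/I/I on L2; bus BusRdX; mem=80
  op5 P2: store L5 := 41 → I/I/M on L5; bus BusRdX; mem=50
  op6 P2: store L5 := 77 → I/I/M on L5; bus (none); mem=50
  op7 P1: load  L5 → I/S/O on L5; bus BusRd; mem=50
  op8 P1: store L5 := 70 → I/M/I on L5; bus BusUpgr Flush; mem=77
  op9 P1: store L5 := 34 → I/M/I on L5; bus (none); mem=77
  op10 P2: store L1 := 16 → I/I/M on L1; bus BusRdX; mem=0
  op11 P1: load  L5 → I/M/I on L5; bus (none); mem=77
  op12 P2: load  L5 → I/O/S on L5; bus BusRd; mem=77
  op13 P2: load  L2 → O/I/S on L2; bus BusRd; mem=80
  op14 P2: store L5 := 61 → I/I/M on L5; bus BusUpgr Flush; mem=34
  op15 P2: load  L5 → I/I/M on L5; bus (none); mem=34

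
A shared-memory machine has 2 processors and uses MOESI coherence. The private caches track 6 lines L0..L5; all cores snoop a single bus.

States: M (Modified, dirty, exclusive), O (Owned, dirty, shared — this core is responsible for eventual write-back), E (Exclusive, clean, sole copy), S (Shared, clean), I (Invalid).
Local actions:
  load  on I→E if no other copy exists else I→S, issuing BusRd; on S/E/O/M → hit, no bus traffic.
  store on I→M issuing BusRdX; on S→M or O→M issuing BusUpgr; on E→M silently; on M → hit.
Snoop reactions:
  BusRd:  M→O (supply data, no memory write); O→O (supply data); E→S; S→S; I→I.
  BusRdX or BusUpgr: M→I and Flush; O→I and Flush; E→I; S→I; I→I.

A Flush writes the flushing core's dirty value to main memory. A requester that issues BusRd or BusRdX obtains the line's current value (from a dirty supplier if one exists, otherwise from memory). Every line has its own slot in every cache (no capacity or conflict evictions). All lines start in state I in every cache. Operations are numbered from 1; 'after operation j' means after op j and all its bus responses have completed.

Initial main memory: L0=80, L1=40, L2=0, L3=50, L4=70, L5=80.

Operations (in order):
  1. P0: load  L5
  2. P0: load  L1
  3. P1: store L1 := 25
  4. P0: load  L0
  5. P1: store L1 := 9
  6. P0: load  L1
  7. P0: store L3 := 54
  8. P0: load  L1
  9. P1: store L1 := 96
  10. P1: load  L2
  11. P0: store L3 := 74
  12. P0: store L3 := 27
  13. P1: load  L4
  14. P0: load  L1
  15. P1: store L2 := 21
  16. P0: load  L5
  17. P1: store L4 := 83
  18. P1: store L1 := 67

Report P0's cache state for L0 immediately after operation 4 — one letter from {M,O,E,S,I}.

1. P0: load  L5  bus=[BusRd]  L5: P0=E P1=I  mem[L5]=80
2. P0: load  L1  bus=[BusRd]  L1: P0=E P1=I  mem[L1]=40
3. P1: store L1 := 25  bus=[BusRdX]  L1: P0=I P1=M  mem[L1]=40
4. P0: load  L0  bus=[BusRd]  L0: P0=E P1=I  mem[L0]=80
5. P1: store L1 := 9  bus=[-]  L1: P0=I P1=M  mem[L1]=40
6. P0: load  L1  bus=[BusRd]  L1: P0=S P1=O  mem[L1]=40
7. P0: store L3 := 54  bus=[BusRdX]  L3: P0=M P1=I  mem[L3]=50
8. P0: load  L1  bus=[-]  L1: P0=S P1=O  mem[L1]=40
9. P1: store L1 := 96  bus=[BusUpgr]  L1: P0=I P1=M  mem[L1]=40
10. P1: load  L2  bus=[BusRd]  L2: P0=I P1=E  mem[L2]=0
11. P0: store L3 := 74  bus=[-]  L3: P0=M P1=I  mem[L3]=50
12. P0: store L3 := 27  bus=[-]  L3: P0=M P1=I  mem[L3]=50
13. P1: load  L4  bus=[BusRd]  L4: P0=I P1=E  mem[L4]=70
14. P0: load  L1  bus=[BusRd]  L1: P0=S P1=O  mem[L1]=40
15. P1: store L2 := 21  bus=[-]  L2: P0=I P1=M  mem[L2]=0
16. P0: load  L5  bus=[-]  L5: P0=E P1=I  mem[L5]=80
17. P1: store L4 := 83  bus=[-]  L4: P0=I P1=M  mem[L4]=70
18. P1: store L1 := 67  bus=[BusUpgr]  L1: P0=I P1=M  mem[L1]=40

state = E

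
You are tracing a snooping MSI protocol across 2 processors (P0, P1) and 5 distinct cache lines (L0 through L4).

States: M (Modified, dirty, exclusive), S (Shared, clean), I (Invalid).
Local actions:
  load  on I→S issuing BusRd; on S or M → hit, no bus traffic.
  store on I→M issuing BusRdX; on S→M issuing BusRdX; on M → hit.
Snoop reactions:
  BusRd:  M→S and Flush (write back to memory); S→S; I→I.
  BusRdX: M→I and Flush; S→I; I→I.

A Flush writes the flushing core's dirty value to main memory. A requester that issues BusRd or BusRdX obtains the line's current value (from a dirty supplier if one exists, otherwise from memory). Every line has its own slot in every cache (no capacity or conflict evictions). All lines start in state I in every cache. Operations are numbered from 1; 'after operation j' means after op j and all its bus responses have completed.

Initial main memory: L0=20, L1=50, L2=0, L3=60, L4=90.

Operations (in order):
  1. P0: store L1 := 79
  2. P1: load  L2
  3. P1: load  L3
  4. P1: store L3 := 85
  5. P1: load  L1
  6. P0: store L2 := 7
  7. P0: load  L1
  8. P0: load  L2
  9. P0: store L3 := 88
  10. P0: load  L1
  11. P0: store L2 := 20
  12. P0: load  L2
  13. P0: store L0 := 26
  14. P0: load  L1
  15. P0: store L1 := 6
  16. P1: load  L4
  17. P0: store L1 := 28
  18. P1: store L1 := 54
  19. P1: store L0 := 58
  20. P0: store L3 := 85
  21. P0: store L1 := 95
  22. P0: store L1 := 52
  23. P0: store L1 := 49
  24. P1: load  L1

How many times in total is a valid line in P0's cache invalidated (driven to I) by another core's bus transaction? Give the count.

[1] P0: store L1 := 79 | P0:M(79), P1:I | bus: BusRdX
[2] P1: load  L2 | P0:I, P1:S(0) | bus: BusRd
[3] P1: load  L3 | P0:I, P1:S(60) | bus: BusRd
[4] P1: store L3 := 85 | P0:I, P1:M(85) | bus: BusRdX
[5] P1: load  L1 | P0:S(79), P1:S(79) | bus: BusRd,Flush
[6] P0: store L2 := 7 | P0:M(7), P1:I | bus: BusRdX
[7] P0: load  L1 | P0:S(79), P1:S(79) | bus: none
[8] P0: load  L2 | P0:M(7), P1:I | bus: none
[9] P0: store L3 := 88 | P0:M(88), P1:I | bus: BusRdX,Flush
[10] P0: load  L1 | P0:S(79), P1:S(79) | bus: none
[11] P0: store L2 := 20 | P0:M(20), P1:I | bus: none
[12] P0: load  L2 | P0:M(20), P1:I | bus: none
[13] P0: store L0 := 26 | P0:M(26), P1:I | bus: BusRdX
[14] P0: load  L1 | P0:S(79), P1:S(79) | bus: none
[15] P0: store L1 := 6 | P0:M(6), P1:I | bus: BusRdX
[16] P1: load  L4 | P0:I, P1:S(90) | bus: BusRd
[17] P0: store L1 := 28 | P0:M(28), P1:I | bus: none
[18] P1: store L1 := 54 | P0:I, P1:M(54) | bus: BusRdX,Flush
[19] P1: store L0 := 58 | P0:I, P1:M(58) | bus: BusRdX,Flush
[20] P0: store L3 := 85 | P0:M(85), P1:I | bus: none
[21] P0: store L1 := 95 | P0:M(95), P1:I | bus: BusRdX,Flush
[22] P0: store L1 := 52 | P0:M(52), P1:I | bus: none
[23] P0: store L1 := 49 | P0:M(49), P1:I | bus: none
[24] P1: load  L1 | P0:S(49), P1:S(49) | bus: BusRd,Flush

invalidations = 2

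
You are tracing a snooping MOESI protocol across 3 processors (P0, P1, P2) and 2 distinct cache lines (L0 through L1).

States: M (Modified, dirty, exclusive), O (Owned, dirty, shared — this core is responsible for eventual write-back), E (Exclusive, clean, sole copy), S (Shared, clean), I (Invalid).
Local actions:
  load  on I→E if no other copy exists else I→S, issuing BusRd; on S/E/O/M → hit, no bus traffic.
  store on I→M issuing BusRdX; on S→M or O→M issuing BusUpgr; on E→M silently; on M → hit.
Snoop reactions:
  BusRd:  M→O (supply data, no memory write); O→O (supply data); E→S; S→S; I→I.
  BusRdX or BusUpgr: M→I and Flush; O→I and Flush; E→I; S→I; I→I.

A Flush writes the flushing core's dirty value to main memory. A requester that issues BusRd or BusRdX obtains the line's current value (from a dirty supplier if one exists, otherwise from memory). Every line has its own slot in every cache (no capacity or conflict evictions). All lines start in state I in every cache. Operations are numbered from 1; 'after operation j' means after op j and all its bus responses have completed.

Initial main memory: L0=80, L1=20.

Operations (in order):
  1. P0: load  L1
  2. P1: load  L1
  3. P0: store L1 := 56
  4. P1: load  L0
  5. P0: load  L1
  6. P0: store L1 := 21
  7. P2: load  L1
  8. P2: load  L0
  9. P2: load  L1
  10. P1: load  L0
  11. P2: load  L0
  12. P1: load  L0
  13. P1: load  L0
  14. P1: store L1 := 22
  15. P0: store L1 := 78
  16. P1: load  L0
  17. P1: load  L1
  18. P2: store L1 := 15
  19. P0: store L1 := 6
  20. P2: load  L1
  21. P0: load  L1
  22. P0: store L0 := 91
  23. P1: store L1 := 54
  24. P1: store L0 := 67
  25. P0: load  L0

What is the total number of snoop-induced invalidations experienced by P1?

invalidations = 4

[1] P0: load  L1 | P0:E(20), P1:I, P2:I | bus: BusRd
[2] P1: load  L1 | P0:S(20), P1:S(20), P2:I | bus: BusRd
[3] P0: store L1 := 56 | P0:M(56), P1:I, P2:I | bus: BusUpgr
[4] P1: load  L0 | P0:I, P1:E(80), P2:I | bus: BusRd
[5] P0: load  L1 | P0:M(56), P1:I, P2:I | bus: none
[6] P0: store L1 := 21 | P0:M(21), P1:I, P2:I | bus: none
[7] P2: load  L1 | P0:O(21), P1:I, P2:S(21) | bus: BusRd
[8] P2: load  L0 | P0:I, P1:S(80), P2:S(80) | bus: BusRd
[9] P2: load  L1 | P0:O(21), P1:I, P2:S(21) | bus: none
[10] P1: load  L0 | P0:I, P1:S(80), P2:S(80) | bus: none
[11] P2: load  L0 | P0:I, P1:S(80), P2:S(80) | bus: none
[12] P1: load  L0 | P0:I, P1:S(80), P2:S(80) | bus: none
[13] P1: load  L0 | P0:I, P1:S(80), P2:S(80) | bus: none
[14] P1: store L1 := 22 | P0:I, P1:M(22), P2:I | bus: BusRdX,Flush
[15] P0: store L1 := 78 | P0:M(78), P1:I, P2:I | bus: BusRdX,Flush
[16] P1: load  L0 | P0:I, P1:S(80), P2:S(80) | bus: none
[17] P1: load  L1 | P0:O(78), P1:S(78), P2:I | bus: BusRd
[18] P2: store L1 := 15 | P0:I, P1:I, P2:M(15) | bus: BusRdX,Flush
[19] P0: store L1 := 6 | P0:M(6), P1:I, P2:I | bus: BusRdX,Flush
[20] P2: load  L1 | P0:O(6), P1:I, P2:S(6) | bus: BusRd
[21] P0: load  L1 | P0:O(6), P1:I, P2:S(6) | bus: none
[22] P0: store L0 := 91 | P0:M(91), P1:I, P2:I | bus: BusRdX
[23] P1: store L1 := 54 | P0:I, P1:M(54), P2:I | bus: BusRdX,Flush
[24] P1: store L0 := 67 | P0:I, P1:M(67), P2:I | bus: BusRdX,Flush
[25] P0: load  L0 | P0:S(67), P1:O(67), P2:I | bus: BusRd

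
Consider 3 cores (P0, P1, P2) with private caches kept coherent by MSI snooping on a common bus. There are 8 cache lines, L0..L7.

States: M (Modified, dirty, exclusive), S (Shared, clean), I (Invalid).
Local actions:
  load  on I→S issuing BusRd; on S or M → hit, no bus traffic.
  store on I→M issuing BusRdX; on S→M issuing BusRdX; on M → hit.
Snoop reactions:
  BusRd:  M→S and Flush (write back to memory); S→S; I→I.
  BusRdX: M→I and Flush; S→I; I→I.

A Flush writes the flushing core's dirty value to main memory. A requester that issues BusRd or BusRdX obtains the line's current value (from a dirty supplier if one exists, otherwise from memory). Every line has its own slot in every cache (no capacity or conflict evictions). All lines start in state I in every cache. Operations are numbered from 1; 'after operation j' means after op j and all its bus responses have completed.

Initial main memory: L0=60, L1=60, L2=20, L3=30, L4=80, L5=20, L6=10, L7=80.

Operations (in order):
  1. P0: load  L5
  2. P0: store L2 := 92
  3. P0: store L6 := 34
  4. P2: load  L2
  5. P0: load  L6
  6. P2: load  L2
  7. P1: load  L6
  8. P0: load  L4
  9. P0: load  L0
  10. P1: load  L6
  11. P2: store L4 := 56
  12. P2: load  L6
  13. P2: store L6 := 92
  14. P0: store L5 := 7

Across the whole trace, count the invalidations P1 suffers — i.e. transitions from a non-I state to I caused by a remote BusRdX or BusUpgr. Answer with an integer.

invalidations = 1

step 1: P0: load  L5  ⟶  SII  (L5)  txn=BusRd  M[L5]=20
step 2: P0: store L2 := 92  ⟶  MII  (L2)  txn=BusRdX  M[L2]=20
step 3: P0: store L6 := 34  ⟶  MII  (L6)  txn=BusRdX  M[L6]=10
step 4: P2: load  L2  ⟶  SIS  (L2)  txn=BusRd+Flush  M[L2]=92
step 5: P0: load  L6  ⟶  MII  (L6)  txn=∅  M[L6]=10
step 6: P2: load  L2  ⟶  SIS  (L2)  txn=∅  M[L2]=92
step 7: P1: load  L6  ⟶  SSI  (L6)  txn=BusRd+Flush  M[L6]=34
step 8: P0: load  L4  ⟶  SII  (L4)  txn=BusRd  M[L4]=80
step 9: P0: load  L0  ⟶  SII  (L0)  txn=BusRd  M[L0]=60
step 10: P1: load  L6  ⟶  SSI  (L6)  txn=∅  M[L6]=34
step 11: P2: store L4 := 56  ⟶  IIM  (L4)  txn=BusRdX  M[L4]=80
step 12: P2: load  L6  ⟶  SSS  (L6)  txn=BusRd  M[L6]=34
step 13: P2: store L6 := 92  ⟶  IIM  (L6)  txn=BusRdX  M[L6]=34
step 14: P0: store L5 := 7  ⟶  MII  (L5)  txn=BusRdX  M[L5]=20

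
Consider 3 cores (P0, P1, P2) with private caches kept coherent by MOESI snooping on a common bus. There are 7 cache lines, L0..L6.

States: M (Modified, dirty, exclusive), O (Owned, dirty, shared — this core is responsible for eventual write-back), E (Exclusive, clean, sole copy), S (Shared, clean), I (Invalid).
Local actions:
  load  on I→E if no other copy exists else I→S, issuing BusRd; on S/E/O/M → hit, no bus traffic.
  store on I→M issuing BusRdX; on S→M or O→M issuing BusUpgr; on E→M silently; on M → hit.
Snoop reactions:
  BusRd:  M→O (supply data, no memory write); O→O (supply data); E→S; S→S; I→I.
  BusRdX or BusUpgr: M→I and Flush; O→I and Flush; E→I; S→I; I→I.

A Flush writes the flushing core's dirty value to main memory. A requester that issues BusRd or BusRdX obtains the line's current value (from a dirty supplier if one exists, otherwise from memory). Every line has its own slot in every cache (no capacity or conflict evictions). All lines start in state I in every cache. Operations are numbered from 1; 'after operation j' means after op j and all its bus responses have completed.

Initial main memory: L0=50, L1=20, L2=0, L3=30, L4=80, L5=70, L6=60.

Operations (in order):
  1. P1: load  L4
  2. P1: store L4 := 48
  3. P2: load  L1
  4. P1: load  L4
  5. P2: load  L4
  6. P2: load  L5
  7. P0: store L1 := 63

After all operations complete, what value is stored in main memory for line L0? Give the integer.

memory[L0] = 50

[1] P1: load  L4 | P0:I, P1:E(80), P2:I | bus: BusRd
[2] P1: store L4 := 48 | P0:I, P1:M(48), P2:I | bus: none
[3] P2: load  L1 | P0:I, P1:I, P2:E(20) | bus: BusRd
[4] P1: load  L4 | P0:I, P1:M(48), P2:I | bus: none
[5] P2: load  L4 | P0:I, P1:O(48), P2:S(48) | bus: BusRd
[6] P2: load  L5 | P0:I, P1:I, P2:E(70) | bus: BusRd
[7] P0: store L1 := 63 | P0:M(63), P1:I, P2:I | bus: BusRdX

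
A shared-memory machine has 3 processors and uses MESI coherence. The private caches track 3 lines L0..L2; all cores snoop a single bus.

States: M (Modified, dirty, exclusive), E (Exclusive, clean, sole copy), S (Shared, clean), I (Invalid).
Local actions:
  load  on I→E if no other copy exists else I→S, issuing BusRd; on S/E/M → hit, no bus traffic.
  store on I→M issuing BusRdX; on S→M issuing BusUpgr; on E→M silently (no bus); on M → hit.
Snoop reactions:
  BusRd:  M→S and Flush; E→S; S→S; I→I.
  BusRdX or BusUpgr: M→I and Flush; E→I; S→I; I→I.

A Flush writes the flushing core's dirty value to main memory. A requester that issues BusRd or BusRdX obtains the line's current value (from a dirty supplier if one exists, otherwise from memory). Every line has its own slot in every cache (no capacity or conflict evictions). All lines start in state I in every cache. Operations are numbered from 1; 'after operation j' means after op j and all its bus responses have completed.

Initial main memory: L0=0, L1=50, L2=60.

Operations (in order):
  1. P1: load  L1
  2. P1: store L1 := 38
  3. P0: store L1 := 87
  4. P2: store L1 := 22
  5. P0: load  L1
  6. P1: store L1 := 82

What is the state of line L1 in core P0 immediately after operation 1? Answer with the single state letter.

state = I

1. P1: load  L1  bus=[BusRd]  L1: P0=I P1=E P2=I  mem[L1]=50
2. P1: store L1 := 38  bus=[-]  L1: P0=I P1=M P2=I  mem[L1]=50
3. P0: store L1 := 87  bus=[BusRdX,Flush]  L1: P0=M P1=I P2=I  mem[L1]=38
4. P2: store L1 := 22  bus=[BusRdX,Flush]  L1: P0=I P1=I P2=M  mem[L1]=87
5. P0: load  L1  bus=[BusRd,Flush]  L1: P0=S P1=I P2=S  mem[L1]=22
6. P1: store L1 := 82  bus=[BusRdX]  L1: P0=I P1=M P2=I  mem[L1]=22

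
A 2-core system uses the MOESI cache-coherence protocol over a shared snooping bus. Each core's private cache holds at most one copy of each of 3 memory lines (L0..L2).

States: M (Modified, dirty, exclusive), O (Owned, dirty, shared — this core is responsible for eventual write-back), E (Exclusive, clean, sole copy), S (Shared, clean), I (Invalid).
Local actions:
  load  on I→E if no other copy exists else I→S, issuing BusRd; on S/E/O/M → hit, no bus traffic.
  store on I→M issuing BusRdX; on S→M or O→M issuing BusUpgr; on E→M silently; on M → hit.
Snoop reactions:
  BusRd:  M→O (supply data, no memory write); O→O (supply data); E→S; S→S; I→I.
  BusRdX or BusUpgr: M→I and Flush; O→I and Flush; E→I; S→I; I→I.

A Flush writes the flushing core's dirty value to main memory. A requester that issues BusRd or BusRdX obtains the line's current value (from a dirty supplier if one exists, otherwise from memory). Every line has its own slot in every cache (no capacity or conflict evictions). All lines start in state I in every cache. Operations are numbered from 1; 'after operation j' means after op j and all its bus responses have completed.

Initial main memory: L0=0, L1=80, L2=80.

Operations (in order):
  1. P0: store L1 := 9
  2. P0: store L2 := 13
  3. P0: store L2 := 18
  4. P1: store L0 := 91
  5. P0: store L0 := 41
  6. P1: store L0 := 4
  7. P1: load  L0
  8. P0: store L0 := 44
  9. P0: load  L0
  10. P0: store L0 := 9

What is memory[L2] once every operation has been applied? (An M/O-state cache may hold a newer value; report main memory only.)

  op1 P0: store L1 := 9 → M/I on L1; bus BusRdX; mem=80
  op2 P0: store L2 := 13 → M/I on L2; bus BusRdX; mem=80
  op3 P0: store L2 := 18 → M/I on L2; bus (none); mem=80
  op4 P1: store L0 := 91 → I/M on L0; bus BusRdX; mem=0
  op5 P0: store L0 := 41 → M/I on L0; bus BusRdX Flush; mem=91
  op6 P1: store L0 := 4 → I/M on L0; bus BusRdX Flush; mem=41
  op7 P1: load  L0 → I/M on L0; bus (none); mem=41
  op8 P0: store L0 := 44 → M/I on L0; bus BusRdX Flush; mem=4
  op9 P0: load  L0 → M/I on L0; bus (none); mem=4
  op10 P0: store L0 := 9 → M/I on L0; bus (none); mem=4

memory[L2] = 80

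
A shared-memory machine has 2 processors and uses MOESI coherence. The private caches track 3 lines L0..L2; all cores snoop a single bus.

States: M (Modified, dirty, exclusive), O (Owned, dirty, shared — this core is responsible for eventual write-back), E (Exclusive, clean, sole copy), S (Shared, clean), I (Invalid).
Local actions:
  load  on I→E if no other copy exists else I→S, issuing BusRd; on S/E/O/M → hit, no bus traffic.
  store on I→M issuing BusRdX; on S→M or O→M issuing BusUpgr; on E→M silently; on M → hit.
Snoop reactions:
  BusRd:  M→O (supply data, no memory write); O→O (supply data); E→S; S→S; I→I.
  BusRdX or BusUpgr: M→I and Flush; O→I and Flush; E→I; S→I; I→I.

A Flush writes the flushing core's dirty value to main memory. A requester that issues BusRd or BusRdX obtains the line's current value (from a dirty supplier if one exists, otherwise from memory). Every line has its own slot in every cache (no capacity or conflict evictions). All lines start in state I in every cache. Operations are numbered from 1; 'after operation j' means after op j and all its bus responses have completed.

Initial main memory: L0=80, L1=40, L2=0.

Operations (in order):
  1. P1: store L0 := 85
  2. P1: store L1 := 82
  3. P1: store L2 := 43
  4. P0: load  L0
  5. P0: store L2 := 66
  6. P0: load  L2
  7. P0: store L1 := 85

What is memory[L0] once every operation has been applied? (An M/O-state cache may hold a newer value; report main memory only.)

memory[L0] = 80

  op1 P1: store L0 := 85 → I/M on L0; bus BusRdX; mem=80
  op2 P1: store L1 := 82 → I/M on L1; bus BusRdX; mem=40
  op3 P1: store L2 := 43 → I/M on L2; bus BusRdX; mem=0
  op4 P0: load  L0 → S/O on L0; bus BusRd; mem=80
  op5 P0: store L2 := 66 → M/I on L2; bus BusRdX Flush; mem=43
  op6 P0: load  L2 → M/I on L2; bus (none); mem=43
  op7 P0: store L1 := 85 → M/I on L1; bus BusRdX Flush; mem=82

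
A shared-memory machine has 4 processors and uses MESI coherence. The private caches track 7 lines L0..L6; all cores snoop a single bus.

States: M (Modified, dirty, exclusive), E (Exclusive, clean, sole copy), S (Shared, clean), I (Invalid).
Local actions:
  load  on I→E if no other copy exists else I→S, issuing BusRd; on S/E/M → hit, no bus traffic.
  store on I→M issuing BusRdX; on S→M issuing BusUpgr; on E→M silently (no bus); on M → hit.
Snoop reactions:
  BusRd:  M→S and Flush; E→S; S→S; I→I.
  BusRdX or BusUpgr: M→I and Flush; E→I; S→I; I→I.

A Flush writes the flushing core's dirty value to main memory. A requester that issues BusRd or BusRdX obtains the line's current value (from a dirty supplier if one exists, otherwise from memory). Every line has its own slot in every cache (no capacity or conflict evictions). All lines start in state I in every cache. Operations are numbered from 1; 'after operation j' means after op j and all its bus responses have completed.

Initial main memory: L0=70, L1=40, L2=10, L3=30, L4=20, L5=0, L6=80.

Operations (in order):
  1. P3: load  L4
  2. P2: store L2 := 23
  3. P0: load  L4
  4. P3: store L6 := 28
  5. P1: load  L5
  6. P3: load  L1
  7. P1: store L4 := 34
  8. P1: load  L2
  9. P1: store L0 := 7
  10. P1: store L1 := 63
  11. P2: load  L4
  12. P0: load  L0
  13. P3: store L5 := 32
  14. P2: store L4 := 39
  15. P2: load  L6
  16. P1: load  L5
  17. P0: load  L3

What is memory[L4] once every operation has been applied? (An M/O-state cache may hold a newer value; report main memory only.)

memory[L4] = 34

1. P3: load  L4  bus=[BusRd]  L4: P0=I P1=I P2=I P3=E  mem[L4]=20
2. P2: store L2 := 23  bus=[BusRdX]  L2: P0=I P1=I P2=M P3=I  mem[L2]=10
3. P0: load  L4  bus=[BusRd]  L4: P0=S P1=I P2=I P3=S  mem[L4]=20
4. P3: store L6 := 28  bus=[BusRdX]  L6: P0=I P1=I P2=I P3=M  mem[L6]=80
5. P1: load  L5  bus=[BusRd]  L5: P0=I P1=E P2=I P3=I  mem[L5]=0
6. P3: load  L1  bus=[BusRd]  L1: P0=I P1=I P2=I P3=E  mem[L1]=40
7. P1: store L4 := 34  bus=[BusRdX]  L4: P0=I P1=M P2=I P3=I  mem[L4]=20
8. P1: load  L2  bus=[BusRd,Flush]  L2: P0=I P1=S P2=S P3=I  mem[L2]=23
9. P1: store L0 := 7  bus=[BusRdX]  L0: P0=I P1=M P2=I P3=I  mem[L0]=70
10. P1: store L1 := 63  bus=[BusRdX]  L1: P0=I P1=M P2=I P3=I  mem[L1]=40
11. P2: load  L4  bus=[BusRd,Flush]  L4: P0=I P1=S P2=S P3=I  mem[L4]=34
12. P0: load  L0  bus=[BusRd,Flush]  L0: P0=S P1=S P2=I P3=I  mem[L0]=7
13. P3: store L5 := 32  bus=[BusRdX]  L5: P0=I P1=I P2=I P3=M  mem[L5]=0
14. P2: store L4 := 39  bus=[BusUpgr]  L4: P0=I P1=I P2=M P3=I  mem[L4]=34
15. P2: load  L6  bus=[BusRd,Flush]  L6: P0=I P1=I P2=S P3=S  mem[L6]=28
16. P1: load  L5  bus=[BusRd,Flush]  L5: P0=I P1=S P2=I P3=S  mem[L5]=32
17. P0: load  L3  bus=[BusRd]  L3: P0=E P1=I P2=I P3=I  mem[L3]=30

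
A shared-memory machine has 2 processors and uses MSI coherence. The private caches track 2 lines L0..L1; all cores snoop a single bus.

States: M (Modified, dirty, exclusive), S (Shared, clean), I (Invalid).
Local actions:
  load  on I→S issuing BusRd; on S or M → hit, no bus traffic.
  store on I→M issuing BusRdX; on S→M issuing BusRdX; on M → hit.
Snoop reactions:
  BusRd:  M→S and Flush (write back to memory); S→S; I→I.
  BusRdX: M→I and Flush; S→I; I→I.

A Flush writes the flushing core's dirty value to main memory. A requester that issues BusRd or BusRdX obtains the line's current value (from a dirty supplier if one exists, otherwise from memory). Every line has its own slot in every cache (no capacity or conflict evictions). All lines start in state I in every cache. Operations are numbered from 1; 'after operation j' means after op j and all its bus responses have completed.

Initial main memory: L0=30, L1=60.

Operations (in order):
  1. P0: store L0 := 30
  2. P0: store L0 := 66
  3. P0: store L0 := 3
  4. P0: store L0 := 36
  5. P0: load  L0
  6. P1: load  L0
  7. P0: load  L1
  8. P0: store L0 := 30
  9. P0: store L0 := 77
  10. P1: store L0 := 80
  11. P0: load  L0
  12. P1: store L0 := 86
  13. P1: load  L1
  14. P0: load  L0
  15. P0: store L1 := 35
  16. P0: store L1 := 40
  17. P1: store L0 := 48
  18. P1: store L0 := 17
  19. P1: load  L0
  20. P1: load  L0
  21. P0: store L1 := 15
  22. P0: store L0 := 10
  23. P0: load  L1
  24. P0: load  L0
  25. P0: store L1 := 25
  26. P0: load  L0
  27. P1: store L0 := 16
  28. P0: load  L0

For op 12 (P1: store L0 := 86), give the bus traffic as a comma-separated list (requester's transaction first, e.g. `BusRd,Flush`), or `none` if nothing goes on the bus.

bus = BusRdX

  op1 P0: store L0 := 30 → M/I on L0; bus BusRdX; mem=30
  op2 P0: store L0 := 66 → M/I on L0; bus (none); mem=30
  op3 P0: store L0 := 3 → M/I on L0; bus (none); mem=30
  op4 P0: store L0 := 36 → M/I on L0; bus (none); mem=30
  op5 P0: load  L0 → M/I on L0; bus (none); mem=30
  op6 P1: load  L0 → S/S on L0; bus BusRd Flush; mem=36
  op7 P0: load  L1 → S/I on L1; bus BusRd; mem=60
  op8 P0: store L0 := 30 → M/I on L0; bus BusRdX; mem=36
  op9 P0: store L0 := 77 → M/I on L0; bus (none); mem=36
  op10 P1: store L0 := 80 → I/M on L0; bus BusRdX Flush; mem=77
  op11 P0: load  L0 → S/S on L0; bus BusRd Flush; mem=80
  op12 P1: store L0 := 86 → I/M on L0; bus BusRdX; mem=80
  op13 P1: load  L1 → S/S on L1; bus BusRd; mem=60
  op14 P0: load  L0 → S/S on L0; bus BusRd Flush; mem=86
  op15 P0: store L1 := 35 → M/I on L1; bus BusRdX; mem=60
  op16 P0: store L1 := 40 → M/I on L1; bus (none); mem=60
  op17 P1: store L0 := 48 → I/M on L0; bus BusRdX; mem=86
  op18 P1: store L0 := 17 → I/M on L0; bus (none); mem=86
  op19 P1: load  L0 → I/M on L0; bus (none); mem=86
  op20 P1: load  L0 → I/M on L0; bus (none); mem=86
  op21 P0: store L1 := 15 → M/I on L1; bus (none); mem=60
  op22 P0: store L0 := 10 → M/I on L0; bus BusRdX Flush; mem=17
  op23 P0: load  L1 → M/I on L1; bus (none); mem=60
  op24 P0: load  L0 → M/I on L0; bus (none); mem=17
  op25 P0: store L1 := 25 → M/I on L1; bus (none); mem=60
  op26 P0: load  L0 → M/I on L0; bus (none); mem=17
  op27 P1: store L0 := 16 → I/M on L0; bus BusRdX Flush; mem=10
  op28 P0: load  L0 → S/S on L0; bus BusRd Flush; mem=16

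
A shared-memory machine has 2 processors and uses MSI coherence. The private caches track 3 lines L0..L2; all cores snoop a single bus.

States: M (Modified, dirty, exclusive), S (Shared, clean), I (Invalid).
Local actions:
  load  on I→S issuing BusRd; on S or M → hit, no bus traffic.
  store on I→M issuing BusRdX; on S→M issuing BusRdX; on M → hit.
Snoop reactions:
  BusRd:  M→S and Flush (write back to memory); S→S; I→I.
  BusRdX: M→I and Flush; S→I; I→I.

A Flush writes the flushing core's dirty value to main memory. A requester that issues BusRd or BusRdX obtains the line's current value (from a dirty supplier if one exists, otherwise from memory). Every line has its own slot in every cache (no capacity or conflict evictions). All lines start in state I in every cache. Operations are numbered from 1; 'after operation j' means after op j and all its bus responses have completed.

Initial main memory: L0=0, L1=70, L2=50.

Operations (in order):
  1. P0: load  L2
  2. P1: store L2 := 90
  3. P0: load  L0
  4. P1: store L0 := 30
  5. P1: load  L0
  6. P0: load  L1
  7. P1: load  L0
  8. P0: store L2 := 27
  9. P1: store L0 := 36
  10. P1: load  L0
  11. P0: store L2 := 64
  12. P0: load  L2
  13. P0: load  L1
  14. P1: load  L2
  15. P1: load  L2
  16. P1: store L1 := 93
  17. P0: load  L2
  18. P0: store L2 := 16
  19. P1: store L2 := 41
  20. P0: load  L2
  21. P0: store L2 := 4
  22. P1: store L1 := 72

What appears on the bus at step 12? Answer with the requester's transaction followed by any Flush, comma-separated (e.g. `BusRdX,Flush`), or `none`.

bus = none

[1] P0: load  L2 | P0:S(50), P1:I | bus: BusRd
[2] P1: store L2 := 90 | P0:I, P1:M(90) | bus: BusRdX
[3] P0: load  L0 | P0:S(0), P1:I | bus: BusRd
[4] P1: store L0 := 30 | P0:I, P1:M(30) | bus: BusRdX
[5] P1: load  L0 | P0:I, P1:M(30) | bus: none
[6] P0: load  L1 | P0:S(70), P1:I | bus: BusRd
[7] P1: load  L0 | P0:I, P1:M(30) | bus: none
[8] P0: store L2 := 27 | P0:M(27), P1:I | bus: BusRdX,Flush
[9] P1: store L0 := 36 | P0:I, P1:M(36) | bus: none
[10] P1: load  L0 | P0:I, P1:M(36) | bus: none
[11] P0: store L2 := 64 | P0:M(64), P1:I | bus: none
[12] P0: load  L2 | P0:M(64), P1:I | bus: none
[13] P0: load  L1 | P0:S(70), P1:I | bus: none
[14] P1: load  L2 | P0:S(64), P1:S(64) | bus: BusRd,Flush
[15] P1: load  L2 | P0:S(64), P1:S(64) | bus: none
[16] P1: store L1 := 93 | P0:I, P1:M(93) | bus: BusRdX
[17] P0: load  L2 | P0:S(64), P1:S(64) | bus: none
[18] P0: store L2 := 16 | P0:M(16), P1:I | bus: BusRdX
[19] P1: store L2 := 41 | P0:I, P1:M(41) | bus: BusRdX,Flush
[20] P0: load  L2 | P0:S(41), P1:S(41) | bus: BusRd,Flush
[21] P0: store L2 := 4 | P0:M(4), P1:I | bus: BusRdX
[22] P1: store L1 := 72 | P0:I, P1:M(72) | bus: none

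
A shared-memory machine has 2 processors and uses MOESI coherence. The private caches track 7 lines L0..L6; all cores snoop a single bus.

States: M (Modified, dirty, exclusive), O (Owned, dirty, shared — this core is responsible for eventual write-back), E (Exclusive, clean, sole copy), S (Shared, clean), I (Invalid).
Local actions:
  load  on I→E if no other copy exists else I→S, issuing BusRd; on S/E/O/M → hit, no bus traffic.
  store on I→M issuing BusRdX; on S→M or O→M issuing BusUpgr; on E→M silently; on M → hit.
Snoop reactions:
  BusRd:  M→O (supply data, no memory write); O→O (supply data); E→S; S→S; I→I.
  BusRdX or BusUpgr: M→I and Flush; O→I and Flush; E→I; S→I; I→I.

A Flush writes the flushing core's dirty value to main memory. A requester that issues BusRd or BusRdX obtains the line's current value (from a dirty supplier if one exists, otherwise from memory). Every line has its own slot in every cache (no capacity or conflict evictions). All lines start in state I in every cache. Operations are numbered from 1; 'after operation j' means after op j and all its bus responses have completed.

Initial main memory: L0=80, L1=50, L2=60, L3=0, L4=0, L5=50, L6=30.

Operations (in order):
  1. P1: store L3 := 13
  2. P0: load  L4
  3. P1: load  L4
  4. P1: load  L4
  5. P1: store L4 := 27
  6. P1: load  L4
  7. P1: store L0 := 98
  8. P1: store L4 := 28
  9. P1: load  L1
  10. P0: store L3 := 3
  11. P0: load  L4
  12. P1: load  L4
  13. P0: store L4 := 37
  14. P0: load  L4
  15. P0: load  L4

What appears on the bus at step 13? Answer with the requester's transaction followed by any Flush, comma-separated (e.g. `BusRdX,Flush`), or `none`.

  op1 P1: store L3 := 13 → I/M on L3; bus BusRdX; mem=0
  op2 P0: load  L4 → E/I on L4; bus BusRd; mem=0
  op3 P1: load  L4 → S/S on L4; bus BusRd; mem=0
  op4 P1: load  L4 → S/S on L4; bus (none); mem=0
  op5 P1: store L4 := 27 → I/M on L4; bus BusUpgr; mem=0
  op6 P1: load  L4 → I/M on L4; bus (none); mem=0
  op7 P1: store L0 := 98 → I/M on L0; bus BusRdX; mem=80
  op8 P1: store L4 := 28 → I/M on L4; bus (none); mem=0
  op9 P1: load  L1 → I/E on L1; bus BusRd; mem=50
  op10 P0: store L3 := 3 → M/I on L3; bus BusRdX Flush; mem=13
  op11 P0: load  L4 → S/O on L4; bus BusRd; mem=0
  op12 P1: load  L4 → S/O on L4; bus (none); mem=0
  op13 P0: store L4 := 37 → M/I on L4; bus BusUpgr Flush; mem=28
  op14 P0: load  L4 → M/I on L4; bus (none); mem=28
  op15 P0: load  L4 → M/I on L4; bus (none); mem=28

bus = BusUpgr,Flush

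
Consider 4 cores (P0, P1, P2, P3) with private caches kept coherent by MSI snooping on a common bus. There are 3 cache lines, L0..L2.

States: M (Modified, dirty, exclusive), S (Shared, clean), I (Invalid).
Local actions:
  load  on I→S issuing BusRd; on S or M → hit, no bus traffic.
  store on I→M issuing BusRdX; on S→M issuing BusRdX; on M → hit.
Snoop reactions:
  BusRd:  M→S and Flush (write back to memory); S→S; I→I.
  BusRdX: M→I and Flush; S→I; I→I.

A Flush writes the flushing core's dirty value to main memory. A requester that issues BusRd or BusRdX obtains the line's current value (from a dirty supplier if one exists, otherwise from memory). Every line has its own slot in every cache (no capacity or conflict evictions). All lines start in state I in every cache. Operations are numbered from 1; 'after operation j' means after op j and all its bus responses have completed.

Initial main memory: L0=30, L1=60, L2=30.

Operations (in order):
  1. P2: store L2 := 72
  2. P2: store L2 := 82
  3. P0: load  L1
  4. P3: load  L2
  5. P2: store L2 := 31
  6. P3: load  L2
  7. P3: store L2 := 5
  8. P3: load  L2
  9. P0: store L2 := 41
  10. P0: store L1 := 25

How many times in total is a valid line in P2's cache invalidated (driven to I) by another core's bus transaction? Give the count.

[1] P2: store L2 := 72 | P0:I, P1:I, P2:M(72), P3:I | bus: BusRdX
[2] P2: store L2 := 82 | P0:I, P1:I, P2:M(82), P3:I | bus: none
[3] P0: load  L1 | P0:S(60), P1:I, P2:I, P3:I | bus: BusRd
[4] P3: load  L2 | P0:I, P1:I, P2:S(82), P3:S(82) | bus: BusRd,Flush
[5] P2: store L2 := 31 | P0:I, P1:I, P2:M(31), P3:I | bus: BusRdX
[6] P3: load  L2 | P0:I, P1:I, P2:S(31), P3:S(31) | bus: BusRd,Flush
[7] P3: store L2 := 5 | P0:I, P1:I, P2:I, P3:M(5) | bus: BusRdX
[8] P3: load  L2 | P0:I, P1:I, P2:I, P3:M(5) | bus: none
[9] P0: store L2 := 41 | P0:M(41), P1:I, P2:I, P3:I | bus: BusRdX,Flush
[10] P0: store L1 := 25 | P0:M(25), P1:I, P2:I, P3:I | bus: BusRdX

invalidations = 1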